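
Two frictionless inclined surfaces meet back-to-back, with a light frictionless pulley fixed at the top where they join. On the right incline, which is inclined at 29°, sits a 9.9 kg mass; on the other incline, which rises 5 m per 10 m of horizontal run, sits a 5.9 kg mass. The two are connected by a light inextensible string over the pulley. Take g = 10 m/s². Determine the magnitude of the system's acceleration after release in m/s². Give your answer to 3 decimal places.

1.368 m/s²

Resolve each weight along its own incline: the 9.9 kg mass has component 9.9 × 10 × sin 29° = 47.996 N down its slope, and the 5.9 kg mass has 5.9 × 10 × sin 26.57° = 26.386 N down its slope.
The 9.9 kg side's 47.996 N exceeds the other side's 26.386 N, so that mass slides down and the 5.9 kg mass slides up. Taking that direction as positive, Newton's second law for the whole system gives 47.996 − 26.386 = (9.9 + 5.9) a, so a = 21.610 / 15.8 = 1.3677 m/s².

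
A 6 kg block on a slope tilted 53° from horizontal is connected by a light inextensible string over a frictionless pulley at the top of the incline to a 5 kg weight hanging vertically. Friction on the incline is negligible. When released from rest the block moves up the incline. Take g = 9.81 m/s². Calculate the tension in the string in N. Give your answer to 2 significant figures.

48 N

For the block on the incline: the weight component along the slope is m₁g sin 53° = 6 × 9.81 × 0.7986 = 47.006 N and the normal force is N = m₁g cos 53° = 35.423 N.
Newton's second law for the block (up-slope positive): T − 47.006 = 6 a. For the hanging weight (downward positive): 5 × 9.81 − T = 5 a.
Adding the two equations eliminates T: 2.044 = 11 a, so a = 0.1858 m/s².
Then from the hanging weight's equation, T = 5 × (9.81 − 0.1858) = 48.121 N.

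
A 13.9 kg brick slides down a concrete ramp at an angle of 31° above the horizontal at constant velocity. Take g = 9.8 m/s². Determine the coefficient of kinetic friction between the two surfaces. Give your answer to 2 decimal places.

0.60

At constant velocity the net force along the incline is zero: mg sin 31° = μ mg cos 31°.
So μ = tan 31° = 0.5150 / 0.8572 = 0.6008.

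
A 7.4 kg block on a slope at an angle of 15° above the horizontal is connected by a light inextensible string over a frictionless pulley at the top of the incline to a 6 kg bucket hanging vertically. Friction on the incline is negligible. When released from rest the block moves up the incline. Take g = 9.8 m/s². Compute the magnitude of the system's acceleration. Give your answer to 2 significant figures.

For the block on the incline: the weight component along the slope is m₁g sin 15° = 7.4 × 9.8 × 0.2588 = 18.768 N and the normal force is N = m₁g cos 15° = 70.049 N.
Newton's second law for the block (up-slope positive): T − 18.768 = 7.4 a. For the hanging bucket (downward positive): 6 × 9.8 − T = 6 a.
Adding the two equations eliminates T: 40.032 = 13.4 a, so a = 2.9875 m/s².

3.0 m/s²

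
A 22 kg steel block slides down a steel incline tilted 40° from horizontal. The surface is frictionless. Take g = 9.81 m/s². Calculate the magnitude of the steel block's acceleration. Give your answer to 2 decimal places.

6.31 m/s²

Resolving the weight along the incline: the component pulling the steel block down the slope is mg sin 40° = 22 × 9.81 × 0.6428 = 138.729 N, and the normal force is N = mg cos 40° = 22 × 9.81 × 0.7660 = 165.318 N.
With no friction the net force along the incline is 138.729 N, so a = g sin 40° = 138.729 / 22 = 6.3059 m/s².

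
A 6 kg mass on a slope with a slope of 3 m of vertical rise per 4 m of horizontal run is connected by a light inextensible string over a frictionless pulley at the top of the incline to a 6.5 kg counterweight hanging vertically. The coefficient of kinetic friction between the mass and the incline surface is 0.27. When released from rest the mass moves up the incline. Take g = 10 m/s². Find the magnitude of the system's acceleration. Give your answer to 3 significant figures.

1.28 m/s²

For the mass on the incline: the weight component along the slope is m₁g sin 36.87° = 6 × 10 × 0.6000 = 36.000 N and the normal force is N = m₁g cos 36.87° = 48.000 N.
Kinetic friction opposes the mass's motion up the incline: f = μN = 0.27 × 48.000 = 12.960 N acting down the slope.
Newton's second law for the mass (up-slope positive): T − 36.000 − 12.960 = 6 a. For the hanging counterweight (downward positive): 6.5 × 10 − T = 6.5 a.
Adding the two equations eliminates T: 16.040 = 12.5 a, so a = 1.2832 m/s².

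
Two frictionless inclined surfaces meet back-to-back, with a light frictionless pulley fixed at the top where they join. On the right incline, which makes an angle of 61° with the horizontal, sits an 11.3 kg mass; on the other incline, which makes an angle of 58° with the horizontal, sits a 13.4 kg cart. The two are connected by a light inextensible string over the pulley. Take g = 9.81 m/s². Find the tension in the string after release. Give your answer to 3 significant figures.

104 N

Resolve each weight along its own incline: the 11.3 kg mass has component 11.3 × 9.81 × sin 61° = 96.954 N down its slope, and the 13.4 kg mass has 13.4 × 9.81 × sin 58° = 111.479 N down its slope.
The 13.4 kg side's 111.479 N exceeds the other side's 96.954 N, so that mass slides down and the 11.3 kg mass slides up. Taking that direction as positive, Newton's second law for the whole system gives 111.479 − 96.954 = (11.3 + 13.4) a, so a = 14.525 / 24.7 = 0.5881 m/s².
For the 11.3 kg mass (up-slope positive): T − 96.954 = 11.3 × 0.5881, so T = 103.600 N.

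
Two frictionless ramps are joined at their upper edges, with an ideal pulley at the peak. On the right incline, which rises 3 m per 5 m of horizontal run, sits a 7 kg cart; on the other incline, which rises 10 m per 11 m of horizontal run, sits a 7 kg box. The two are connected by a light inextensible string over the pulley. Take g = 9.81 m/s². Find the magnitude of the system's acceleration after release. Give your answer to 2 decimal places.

0.78 m/s²

Resolve each weight along its own incline: the 7 kg mass has component 7 × 9.81 × sin 30.96° = 35.330 N down its slope, and the 7 kg mass has 7 × 9.81 × sin 42.27° = 46.192 N down its slope.
The 7 kg side's 46.192 N exceeds the other side's 35.330 N, so that mass slides down and the 7 kg mass slides up. Taking that direction as positive, Newton's second law for the whole system gives 46.192 − 35.330 = (7 + 7) a, so a = 10.862 / 14 = 0.7759 m/s².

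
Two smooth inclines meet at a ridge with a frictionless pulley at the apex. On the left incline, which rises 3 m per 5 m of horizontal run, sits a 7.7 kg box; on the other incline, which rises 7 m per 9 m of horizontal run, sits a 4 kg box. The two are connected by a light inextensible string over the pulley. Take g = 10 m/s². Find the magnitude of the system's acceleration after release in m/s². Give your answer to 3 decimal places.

1.287 m/s²

Resolve each weight along its own incline: the 7.7 kg mass has component 7.7 × 10 × sin 30.96° = 39.616 N down its slope, and the 4 kg mass has 4 × 10 × sin 37.87° = 24.558 N down its slope.
The 7.7 kg side's 39.616 N exceeds the other side's 24.558 N, so that mass slides down and the 4 kg mass slides up. Taking that direction as positive, Newton's second law for the whole system gives 39.616 − 24.558 = (7.7 + 4) a, so a = 15.058 / 11.7 = 1.2870 m/s².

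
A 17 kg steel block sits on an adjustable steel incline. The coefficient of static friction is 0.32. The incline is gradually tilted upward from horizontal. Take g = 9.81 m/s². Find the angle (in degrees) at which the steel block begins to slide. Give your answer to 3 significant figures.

At the threshold of sliding, static friction is at its maximum μ_s N and exactly balances the weight component along the incline: mg sin θ = μ_s mg cos θ.
Hence tan θ = μ_s = 0.32, so θ = arctan(0.32) = 17.7447°.

17.7°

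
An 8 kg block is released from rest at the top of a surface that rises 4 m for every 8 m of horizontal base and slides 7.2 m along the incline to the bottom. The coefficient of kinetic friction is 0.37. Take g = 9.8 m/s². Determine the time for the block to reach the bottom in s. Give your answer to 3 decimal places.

3.555 s

The weight component along the incline is mg sin 26.57° = 35.062 N and the normal force is N = mg cos 26.57° = 70.123 N.
Friction up the slope is f = μN = 0.37 × 70.123 = 25.946 N, so the net downslope force is 35.062 − 25.946 = 9.116 N and a = 9.116 / 8 = 1.1395 m/s².
Starting from rest, L = ½at², so t = √(2L/a) = √(2 × 7.2 / 1.1395) = 3.5549 s.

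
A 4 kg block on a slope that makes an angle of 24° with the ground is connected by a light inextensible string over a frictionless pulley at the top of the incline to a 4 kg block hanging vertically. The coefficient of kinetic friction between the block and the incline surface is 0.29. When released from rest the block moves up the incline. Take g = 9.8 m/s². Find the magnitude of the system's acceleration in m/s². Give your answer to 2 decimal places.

For the block on the incline: the weight component along the slope is m₁g sin 24° = 4 × 9.8 × 0.4067 = 15.943 N and the normal force is N = m₁g cos 24° = 35.811 N.
Kinetic friction opposes the block's motion up the incline: f = μN = 0.29 × 35.811 = 10.385 N acting down the slope.
Newton's second law for the block (up-slope positive): T − 15.943 − 10.385 = 4 a. For the hanging block (downward positive): 4 × 9.8 − T = 4 a.
Adding the two equations eliminates T: 12.872 = 8 a, so a = 1.6090 m/s².

1.61 m/s²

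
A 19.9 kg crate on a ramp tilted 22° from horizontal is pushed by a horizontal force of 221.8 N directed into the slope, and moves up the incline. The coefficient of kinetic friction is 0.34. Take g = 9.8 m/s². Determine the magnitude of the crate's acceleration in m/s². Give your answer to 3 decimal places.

The horizontal push has components F cos 22° = 221.8 × 0.9272 = 205.653 N up the incline and F sin 22° = 221.8 × 0.3746 = 83.086 N pressing into the surface.
The normal force is therefore N = mg cos 22° + F sin 22° = 180.823 + 83.086 = 263.909 N, and kinetic friction down the slope is μN = 0.34 × 263.909 = 89.729 N.
Along the incline: F cos 22° − mg sin 22° − μN = ma, so 205.653 − 73.054 − 89.729 = 19.9 a, giving a = 2.1543 m/s².

2.154 m/s²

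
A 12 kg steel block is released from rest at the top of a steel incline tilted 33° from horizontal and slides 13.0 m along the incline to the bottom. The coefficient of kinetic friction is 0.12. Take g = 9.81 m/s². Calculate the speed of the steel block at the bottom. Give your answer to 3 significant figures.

10.6 m/s

The weight component along the incline is mg sin 33° = 64.115 N and the normal force is N = mg cos 33° = 98.728 N.
Friction up the slope is f = μN = 0.12 × 98.728 = 11.847 N, so the net downslope force is 64.115 − 11.847 = 52.268 N and a = 52.268 / 12 = 4.3557 m/s².
Starting from rest over a distance of 13.0 m, v² = 2aL = 2 × 4.3557 × 13.0 = 113.2482, so v = 10.6418 m/s.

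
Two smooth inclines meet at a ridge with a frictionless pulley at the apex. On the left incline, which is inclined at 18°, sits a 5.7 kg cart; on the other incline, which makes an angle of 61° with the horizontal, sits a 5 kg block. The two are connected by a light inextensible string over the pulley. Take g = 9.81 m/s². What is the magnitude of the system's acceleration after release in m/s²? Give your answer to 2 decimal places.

Resolve each weight along its own incline: the 5.7 kg mass has component 5.7 × 9.81 × sin 18° = 17.279 N down its slope, and the 5 kg mass has 5 × 9.81 × sin 61° = 42.900 N down its slope.
The 5 kg side's 42.900 N exceeds the other side's 17.279 N, so that mass slides down and the 5.7 kg mass slides up. Taking that direction as positive, Newton's second law for the whole system gives 42.900 − 17.279 = (5.7 + 5) a, so a = 25.621 / 10.7 = 2.3945 m/s².

2.39 m/s²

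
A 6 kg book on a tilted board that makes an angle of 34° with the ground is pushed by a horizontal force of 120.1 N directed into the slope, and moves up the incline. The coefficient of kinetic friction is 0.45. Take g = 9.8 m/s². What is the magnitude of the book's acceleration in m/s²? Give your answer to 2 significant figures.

The horizontal push has components F cos 34° = 120.1 × 0.8290 = 99.563 N up the incline and F sin 34° = 120.1 × 0.5592 = 67.160 N pressing into the surface.
The normal force is therefore N = mg cos 34° + F sin 34° = 48.745 + 67.160 = 115.905 N, and kinetic friction down the slope is μN = 0.45 × 115.905 = 52.157 N.
Along the incline: F cos 34° − mg sin 34° − μN = ma, so 99.563 − 32.881 − 52.157 = 6 a, giving a = 2.4208 m/s².

2.4 m/s²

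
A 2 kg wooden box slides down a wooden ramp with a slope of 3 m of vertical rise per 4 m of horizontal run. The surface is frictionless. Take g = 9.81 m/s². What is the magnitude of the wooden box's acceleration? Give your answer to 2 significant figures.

5.9 m/s²

Resolving the weight along the incline: the component pulling the wooden box down the slope is mg sin 36.87° = 2 × 9.81 × 0.6000 = 11.772 N, and the normal force is N = mg cos 36.87° = 2 × 9.81 × 0.8000 = 15.696 N.
With no friction the net force along the incline is 11.772 N, so a = g sin 36.87° = 11.772 / 2 = 5.8860 m/s².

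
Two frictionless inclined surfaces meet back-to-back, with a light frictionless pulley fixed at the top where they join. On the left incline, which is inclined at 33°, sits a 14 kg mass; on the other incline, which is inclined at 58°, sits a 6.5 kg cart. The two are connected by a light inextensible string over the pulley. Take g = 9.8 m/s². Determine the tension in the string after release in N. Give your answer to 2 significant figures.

Resolve each weight along its own incline: the 14 kg mass has component 14 × 9.8 × sin 33° = 74.724 N down its slope, and the 6.5 kg mass has 6.5 × 9.8 × sin 58° = 54.021 N down its slope.
The 14 kg side's 74.724 N exceeds the other side's 54.021 N, so that mass slides down and the 6.5 kg mass slides up. Taking that direction as positive, Newton's second law for the whole system gives 74.724 − 54.021 = (14 + 6.5) a, so a = 20.703 / 20.5 = 1.0099 m/s².
For the 6.5 kg mass (up-slope positive): T − 54.021 = 6.5 × 1.0099, so T = 60.585 N.

61 N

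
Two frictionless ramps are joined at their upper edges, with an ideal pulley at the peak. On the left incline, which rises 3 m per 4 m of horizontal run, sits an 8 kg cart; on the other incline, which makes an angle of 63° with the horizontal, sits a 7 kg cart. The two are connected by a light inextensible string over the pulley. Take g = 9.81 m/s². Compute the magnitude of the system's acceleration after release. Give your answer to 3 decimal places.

0.940 m/s²

Resolve each weight along its own incline: the 8 kg mass has component 8 × 9.81 × sin 36.87° = 47.088 N down its slope, and the 7 kg mass has 7 × 9.81 × sin 63° = 61.185 N down its slope.
The 7 kg side's 61.185 N exceeds the other side's 47.088 N, so that mass slides down and the 8 kg mass slides up. Taking that direction as positive, Newton's second law for the whole system gives 61.185 − 47.088 = (8 + 7) a, so a = 14.097 / 15 = 0.9398 m/s².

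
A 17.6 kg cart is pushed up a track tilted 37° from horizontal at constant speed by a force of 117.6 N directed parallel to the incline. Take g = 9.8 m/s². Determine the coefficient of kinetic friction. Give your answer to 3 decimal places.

At constant speed ΣF = 0 along the incline. The applied 117.6 N acts up the slope; the weight component mg sin 37° = 103.801 N and kinetic friction μN both act down the slope.
So 117.6 = 103.801 + μ × 137.749, giving μ = (117.6 − 103.801) / 137.749 = 0.1002.

0.100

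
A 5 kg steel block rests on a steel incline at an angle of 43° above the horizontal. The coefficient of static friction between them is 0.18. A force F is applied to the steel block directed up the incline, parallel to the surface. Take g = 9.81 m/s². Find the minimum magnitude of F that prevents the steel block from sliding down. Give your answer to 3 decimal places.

26.995 N

The normal force is N = mg cos 43° = 35.873 N. With F at its minimum the steel block is on the verge of sliding down, so static friction is at its maximum μ_s N = 0.18 × 35.873 = 6.457 N and acts up the slope.
Equilibrium along the incline: F + μ_s N = mg sin 43°, so F = 33.452 − 6.457 = 26.995 N.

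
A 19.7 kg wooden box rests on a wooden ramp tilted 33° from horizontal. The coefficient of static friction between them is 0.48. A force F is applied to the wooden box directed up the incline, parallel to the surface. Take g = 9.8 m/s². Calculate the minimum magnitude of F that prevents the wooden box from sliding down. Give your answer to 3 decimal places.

27.429 N

The normal force is N = mg cos 33° = 161.914 N. With F at its minimum the wooden box is on the verge of sliding down, so static friction is at its maximum μ_s N = 0.48 × 161.914 = 77.719 N and acts up the slope.
Equilibrium along the incline: F + μ_s N = mg sin 33°, so F = 105.148 − 77.719 = 27.429 N.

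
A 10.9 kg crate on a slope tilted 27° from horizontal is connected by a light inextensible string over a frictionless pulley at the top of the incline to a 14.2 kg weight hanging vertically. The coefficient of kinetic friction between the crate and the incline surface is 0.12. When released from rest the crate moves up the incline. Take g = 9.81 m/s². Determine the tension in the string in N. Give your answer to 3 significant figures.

For the crate on the incline: the weight component along the slope is m₁g sin 27° = 10.9 × 9.81 × 0.4540 = 48.546 N and the normal force is N = m₁g cos 27° = 95.274 N.
Kinetic friction opposes the crate's motion up the incline: f = μN = 0.12 × 95.274 = 11.433 N acting down the slope.
Newton's second law for the crate (up-slope positive): T − 48.546 − 11.433 = 10.9 a. For the hanging weight (downward positive): 14.2 × 9.81 − T = 14.2 a.
Adding the two equations eliminates T: 79.323 = 25.1 a, so a = 3.1603 m/s².
Then from the hanging weight's equation, T = 14.2 × (9.81 − 3.1603) = 94.426 N.

94.4 N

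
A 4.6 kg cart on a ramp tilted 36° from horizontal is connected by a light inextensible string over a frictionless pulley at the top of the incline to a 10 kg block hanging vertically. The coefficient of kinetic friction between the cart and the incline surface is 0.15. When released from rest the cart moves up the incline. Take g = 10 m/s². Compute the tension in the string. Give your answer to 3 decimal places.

For the cart on the incline: the weight component along the slope is m₁g sin 36° = 4.6 × 10 × 0.5878 = 27.039 N and the normal force is N = m₁g cos 36° = 37.215 N.
Kinetic friction opposes the cart's motion up the incline: f = μN = 0.15 × 37.215 = 5.582 N acting down the slope.
Newton's second law for the cart (up-slope positive): T − 27.039 − 5.582 = 4.6 a. For the hanging block (downward positive): 10 × 10 − T = 10 a.
Adding the two equations eliminates T: 67.379 = 14.6 a, so a = 4.6150 m/s².
Then from the hanging block's equation, T = 10 × (10 − 4.6150) = 53.850 N.

53.850 N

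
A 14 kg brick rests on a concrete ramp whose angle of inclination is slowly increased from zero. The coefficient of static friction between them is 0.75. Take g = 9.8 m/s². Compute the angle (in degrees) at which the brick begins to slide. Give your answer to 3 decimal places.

At the threshold of sliding, static friction is at its maximum μ_s N and exactly balances the weight component along the incline: mg sin θ = μ_s mg cos θ.
Hence tan θ = μ_s = 0.75, so θ = arctan(0.75) = 36.8699°.

36.870°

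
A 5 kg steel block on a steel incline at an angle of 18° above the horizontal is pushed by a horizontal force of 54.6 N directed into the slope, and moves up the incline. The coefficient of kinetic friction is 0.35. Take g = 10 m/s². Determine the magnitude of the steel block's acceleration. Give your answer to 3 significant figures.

2.79 m/s²

The horizontal push has components F cos 18° = 54.6 × 0.9511 = 51.930 N up the incline and F sin 18° = 54.6 × 0.3090 = 16.871 N pressing into the surface.
The normal force is therefore N = mg cos 18° + F sin 18° = 47.555 + 16.871 = 64.426 N, and kinetic friction down the slope is μN = 0.35 × 64.426 = 22.549 N.
Along the incline: F cos 18° − mg sin 18° − μN = ma, so 51.930 − 15.450 − 22.549 = 5 a, giving a = 2.7862 m/s².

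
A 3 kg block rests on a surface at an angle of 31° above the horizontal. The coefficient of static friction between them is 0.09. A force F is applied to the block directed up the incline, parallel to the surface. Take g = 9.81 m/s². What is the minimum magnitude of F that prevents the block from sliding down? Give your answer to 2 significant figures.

13 N

The normal force is N = mg cos 31° = 25.226 N. With F at its minimum the block is on the verge of sliding down, so static friction is at its maximum μ_s N = 0.09 × 25.226 = 2.270 N and acts up the slope.
Equilibrium along the incline: F + μ_s N = mg sin 31°, so F = 15.158 − 2.270 = 12.888 N.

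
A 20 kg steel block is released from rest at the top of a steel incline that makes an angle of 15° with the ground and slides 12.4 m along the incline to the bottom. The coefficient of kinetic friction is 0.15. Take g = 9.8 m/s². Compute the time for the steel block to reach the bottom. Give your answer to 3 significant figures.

The weight component along the incline is mg sin 15° = 50.729 N and the normal force is N = mg cos 15° = 189.321 N.
Friction up the slope is f = μN = 0.15 × 189.321 = 28.398 N, so the net downslope force is 50.729 − 28.398 = 22.331 N and a = 22.331 / 20 = 1.1165 m/s².
Starting from rest, L = ½at², so t = √(2L/a) = √(2 × 12.4 / 1.1165) = 4.7130 s.

4.71 s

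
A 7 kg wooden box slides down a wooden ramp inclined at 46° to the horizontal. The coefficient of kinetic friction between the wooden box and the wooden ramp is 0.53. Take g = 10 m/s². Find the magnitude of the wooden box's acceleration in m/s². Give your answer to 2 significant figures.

Resolving the weight along the incline: the component pulling the wooden box down the slope is mg sin 46° = 7 × 10 × 0.7193 = 50.351 N, and the normal force is N = mg cos 46° = 7 × 10 × 0.6947 = 48.629 N.
Kinetic friction acts up the slope with magnitude f = μN = 0.53 × 48.629 = 25.773 N.
Net force along the incline is 50.351 − 25.773 = 24.578 N, so a = 24.578 / 7 = 3.5111 m/s².

3.5 m/s²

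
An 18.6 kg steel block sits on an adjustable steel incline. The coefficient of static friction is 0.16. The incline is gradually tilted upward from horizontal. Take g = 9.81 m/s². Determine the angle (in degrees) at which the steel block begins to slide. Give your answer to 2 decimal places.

9.09°

At the threshold of sliding, static friction is at its maximum μ_s N and exactly balances the weight component along the incline: mg sin θ = μ_s mg cos θ.
Hence tan θ = μ_s = 0.16, so θ = arctan(0.16) = 9.0903°.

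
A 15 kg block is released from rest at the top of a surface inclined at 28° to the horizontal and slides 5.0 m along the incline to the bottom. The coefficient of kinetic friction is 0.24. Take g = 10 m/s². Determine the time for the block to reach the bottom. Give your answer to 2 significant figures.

2.0 s

The weight component along the incline is mg sin 28° = 70.421 N and the normal force is N = mg cos 28° = 132.442 N.
Friction up the slope is f = μN = 0.24 × 132.442 = 31.786 N, so the net downslope force is 70.421 − 31.786 = 38.635 N and a = 38.635 / 15 = 2.5757 m/s².
Starting from rest, L = ½at², so t = √(2L/a) = √(2 × 5.0 / 2.5757) = 1.9704 s.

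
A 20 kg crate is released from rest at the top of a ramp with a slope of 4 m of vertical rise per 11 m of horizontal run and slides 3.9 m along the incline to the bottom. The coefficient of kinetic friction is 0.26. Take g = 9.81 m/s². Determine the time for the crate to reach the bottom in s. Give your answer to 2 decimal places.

The weight component along the incline is mg sin 19.98° = 67.050 N and the normal force is N = mg cos 19.98° = 184.387 N.
Friction up the slope is f = μN = 0.26 × 184.387 = 47.941 N, so the net downslope force is 67.050 − 47.941 = 19.109 N and a = 19.109 / 20 = 0.9555 m/s².
Starting from rest, L = ½at², so t = √(2L/a) = √(2 × 3.9 / 0.9555) = 2.8571 s.

2.86 s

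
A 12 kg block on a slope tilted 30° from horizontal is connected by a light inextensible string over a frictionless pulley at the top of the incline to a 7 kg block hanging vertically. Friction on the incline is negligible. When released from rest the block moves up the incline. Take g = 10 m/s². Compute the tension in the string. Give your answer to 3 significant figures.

For the block on the incline: the weight component along the slope is m₁g sin 30° = 12 × 10 × 0.5000 = 60.000 N and the normal force is N = m₁g cos 30° = 103.923 N.
Newton's second law for the block (up-slope positive): T − 60.000 = 12 a. For the hanging block (downward positive): 7 × 10 − T = 7 a.
Adding the two equations eliminates T: 10.000 = 19 a, so a = 0.5263 m/s².
Then from the hanging block's equation, T = 7 × (10 − 0.5263) = 66.316 N.

66.3 N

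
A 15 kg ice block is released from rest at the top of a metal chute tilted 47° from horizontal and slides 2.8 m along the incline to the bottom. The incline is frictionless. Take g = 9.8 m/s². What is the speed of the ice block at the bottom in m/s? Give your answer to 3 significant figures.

The weight component along the incline is mg sin 47° = 107.509 N and the normal force is N = mg cos 47° = 100.254 N.
With no friction, a = g sin 47° = 7.1673 m/s².
Starting from rest over a distance of 2.8 m, v² = 2aL = 2 × 7.1673 × 2.8 = 40.1369, so v = 6.3354 m/s.

6.34 m/s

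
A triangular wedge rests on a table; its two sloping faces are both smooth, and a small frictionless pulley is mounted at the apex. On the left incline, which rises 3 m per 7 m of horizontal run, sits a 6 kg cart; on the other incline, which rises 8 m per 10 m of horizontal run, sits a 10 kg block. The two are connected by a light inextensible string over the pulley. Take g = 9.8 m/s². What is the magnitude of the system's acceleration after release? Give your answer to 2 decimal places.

2.38 m/s²

Resolve each weight along its own incline: the 6 kg mass has component 6 × 9.8 × sin 23.20° = 23.162 N down its slope, and the 10 kg mass has 10 × 9.8 × sin 38.66° = 61.220 N down its slope.
The 10 kg side's 61.220 N exceeds the other side's 23.162 N, so that mass slides down and the 6 kg mass slides up. Taking that direction as positive, Newton's second law for the whole system gives 61.220 − 23.162 = (6 + 10) a, so a = 38.058 / 16 = 2.3786 m/s².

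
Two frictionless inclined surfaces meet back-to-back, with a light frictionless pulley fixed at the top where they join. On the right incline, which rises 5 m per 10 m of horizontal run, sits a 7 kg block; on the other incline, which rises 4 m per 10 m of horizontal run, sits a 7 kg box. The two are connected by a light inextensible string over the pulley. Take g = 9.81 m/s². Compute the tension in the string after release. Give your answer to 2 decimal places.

Resolve each weight along its own incline: the 7 kg mass has component 7 × 9.81 × sin 26.57° = 30.710 N down its slope, and the 7 kg mass has 7 × 9.81 × sin 21.80° = 25.503 N down its slope.
The 7 kg side's 30.710 N exceeds the other side's 25.503 N, so that mass slides down and the 7 kg mass slides up. Taking that direction as positive, Newton's second law for the whole system gives 30.710 − 25.503 = (7 + 7) a, so a = 5.207 / 14 = 0.3719 m/s².
For the 7 kg mass (up-slope positive): T − 25.503 = 7 × 0.3719, so T = 28.106 N.

28.11 N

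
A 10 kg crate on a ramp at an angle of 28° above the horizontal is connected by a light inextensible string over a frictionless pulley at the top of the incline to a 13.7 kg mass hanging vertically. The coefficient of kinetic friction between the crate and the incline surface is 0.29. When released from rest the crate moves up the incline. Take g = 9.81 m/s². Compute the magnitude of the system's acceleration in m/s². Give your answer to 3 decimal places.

For the crate on the incline: the weight component along the slope is m₁g sin 28° = 10 × 9.81 × 0.4695 = 46.058 N and the normal force is N = m₁g cos 28° = 86.617 N.
Kinetic friction opposes the crate's motion up the incline: f = μN = 0.29 × 86.617 = 25.119 N acting down the slope.
Newton's second law for the crate (up-slope positive): T − 46.058 − 25.119 = 10 a. For the hanging mass (downward positive): 13.7 × 9.81 − T = 13.7 a.
Adding the two equations eliminates T: 63.220 = 23.7 a, so a = 2.6675 m/s².

2.668 m/s²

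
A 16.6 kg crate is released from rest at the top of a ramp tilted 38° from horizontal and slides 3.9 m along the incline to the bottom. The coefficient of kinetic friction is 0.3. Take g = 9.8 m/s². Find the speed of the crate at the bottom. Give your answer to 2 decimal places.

5.38 m/s

The weight component along the incline is mg sin 38° = 100.156 N and the normal force is N = mg cos 38° = 128.194 N.
Friction up the slope is f = μN = 0.3 × 128.194 = 38.458 N, so the net downslope force is 100.156 − 38.458 = 61.698 N and a = 61.698 / 16.6 = 3.7167 m/s².
Starting from rest over a distance of 3.9 m, v² = 2aL = 2 × 3.7167 × 3.9 = 28.9903, so v = 5.3843 m/s.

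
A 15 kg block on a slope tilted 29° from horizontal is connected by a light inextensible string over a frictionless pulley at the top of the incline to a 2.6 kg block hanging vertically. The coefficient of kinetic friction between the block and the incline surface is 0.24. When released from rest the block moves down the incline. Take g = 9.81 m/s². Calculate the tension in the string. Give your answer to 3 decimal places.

For the block on the incline: the weight component along the slope is m₁g sin 29° = 15 × 9.81 × 0.4848 = 71.338 N and the normal force is N = m₁g cos 29° = 128.700 N.
Kinetic friction opposes the block's motion down the incline: f = μN = 0.24 × 128.700 = 30.888 N acting up the slope.
Newton's second law for the block (down-slope positive): 71.338 − 30.888 − T = 15 a. For the hanging block (upward positive): T − 2.6 × 9.81 = 2.6 a.
Adding the two equations eliminates T: 14.944 = 17.6 a, so a = 0.8491 m/s².
Then from the hanging block's equation, T = 2.6 × (9.81 + 0.8491) = 27.714 N.

27.714 N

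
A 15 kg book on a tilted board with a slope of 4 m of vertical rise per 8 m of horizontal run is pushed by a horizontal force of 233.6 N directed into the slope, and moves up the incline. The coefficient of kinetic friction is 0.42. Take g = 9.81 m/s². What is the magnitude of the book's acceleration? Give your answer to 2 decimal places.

The horizontal push has components F cos 26.57° = 233.6 × 0.8944 = 208.932 N up the incline and F sin 26.57° = 233.6 × 0.4472 = 104.466 N pressing into the surface.
The normal force is therefore N = mg cos 26.57° + F sin 26.57° = 131.611 + 104.466 = 236.077 N, and kinetic friction down the slope is μN = 0.42 × 236.077 = 99.152 N.
Along the incline: F cos 26.57° − mg sin 26.57° − μN = ma, so 208.932 − 65.805 − 99.152 = 15 a, giving a = 2.9317 m/s².

2.93 m/s²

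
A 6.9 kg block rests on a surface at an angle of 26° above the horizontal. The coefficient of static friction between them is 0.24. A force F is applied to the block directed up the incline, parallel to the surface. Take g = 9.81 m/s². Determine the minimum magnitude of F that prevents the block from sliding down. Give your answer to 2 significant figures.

The normal force is N = mg cos 26° = 60.838 N. With F at its minimum the block is on the verge of sliding down, so static friction is at its maximum μ_s N = 0.24 × 60.838 = 14.601 N and acts up the slope.
Equilibrium along the incline: F + μ_s N = mg sin 26°, so F = 29.673 − 14.601 = 15.072 N.

15 N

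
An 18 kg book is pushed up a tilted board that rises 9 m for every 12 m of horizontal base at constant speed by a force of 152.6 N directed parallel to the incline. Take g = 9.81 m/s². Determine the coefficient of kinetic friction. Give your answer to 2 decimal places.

0.33

At constant speed ΣF = 0 along the incline. The applied 152.6 N acts up the slope; the weight component mg sin 36.87° = 105.948 N and kinetic friction μN both act down the slope.
So 152.6 = 105.948 + μ × 141.264, giving μ = (152.6 − 105.948) / 141.264 = 0.3302.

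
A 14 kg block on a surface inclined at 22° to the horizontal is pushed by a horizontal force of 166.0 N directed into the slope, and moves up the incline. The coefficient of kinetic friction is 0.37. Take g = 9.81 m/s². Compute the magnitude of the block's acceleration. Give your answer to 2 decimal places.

2.31 m/s²

The horizontal push has components F cos 22° = 166.0 × 0.9272 = 153.915 N up the incline and F sin 22° = 166.0 × 0.3746 = 62.184 N pressing into the surface.
The normal force is therefore N = mg cos 22° + F sin 22° = 127.342 + 62.184 = 189.526 N, and kinetic friction down the slope is μN = 0.37 × 189.526 = 70.125 N.
Along the incline: F cos 22° − mg sin 22° − μN = ma, so 153.915 − 51.448 − 70.125 = 14 a, giving a = 2.3101 m/s².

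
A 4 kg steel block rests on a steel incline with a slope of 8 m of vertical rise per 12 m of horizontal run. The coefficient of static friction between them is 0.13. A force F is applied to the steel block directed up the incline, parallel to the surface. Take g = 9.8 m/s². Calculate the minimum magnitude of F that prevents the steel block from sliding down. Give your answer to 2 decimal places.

17.50 N

The normal force is N = mg cos 33.69° = 32.616 N. With F at its minimum the steel block is on the verge of sliding down, so static friction is at its maximum μ_s N = 0.13 × 32.616 = 4.240 N and acts up the slope.
Equilibrium along the incline: F + μ_s N = mg sin 33.69°, so F = 21.744 − 4.240 = 17.504 N.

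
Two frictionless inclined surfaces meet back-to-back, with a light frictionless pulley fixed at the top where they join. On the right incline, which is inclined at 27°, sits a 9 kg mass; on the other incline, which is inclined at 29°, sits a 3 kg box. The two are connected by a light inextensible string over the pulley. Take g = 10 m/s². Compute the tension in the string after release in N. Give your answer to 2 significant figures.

21 N

Resolve each weight along its own incline: the 9 kg mass has component 9 × 10 × sin 27° = 40.859 N down its slope, and the 3 kg mass has 3 × 10 × sin 29° = 14.544 N down its slope.
The 9 kg side's 40.859 N exceeds the other side's 14.544 N, so that mass slides down and the 3 kg mass slides up. Taking that direction as positive, Newton's second law for the whole system gives 40.859 − 14.544 = (9 + 3) a, so a = 26.315 / 12 = 2.1929 m/s².
For the 3 kg mass (up-slope positive): T − 14.544 = 3 × 2.1929, so T = 21.123 N.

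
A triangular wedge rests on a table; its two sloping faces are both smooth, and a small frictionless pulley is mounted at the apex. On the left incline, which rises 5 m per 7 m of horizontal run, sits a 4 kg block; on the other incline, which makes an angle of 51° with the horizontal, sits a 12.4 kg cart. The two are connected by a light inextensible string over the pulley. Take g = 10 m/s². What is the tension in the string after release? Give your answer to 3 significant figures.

41.1 N

Resolve each weight along its own incline: the 4 kg mass has component 4 × 10 × sin 35.54° = 23.250 N down its slope, and the 12.4 kg mass has 12.4 × 10 × sin 51° = 96.366 N down its slope.
The 12.4 kg side's 96.366 N exceeds the other side's 23.250 N, so that mass slides down and the 4 kg mass slides up. Taking that direction as positive, Newton's second law for the whole system gives 96.366 − 23.250 = (4 + 12.4) a, so a = 73.116 / 16.4 = 4.4583 m/s².
For the 4 kg mass (up-slope positive): T − 23.250 = 4 × 4.4583, so T = 41.083 N.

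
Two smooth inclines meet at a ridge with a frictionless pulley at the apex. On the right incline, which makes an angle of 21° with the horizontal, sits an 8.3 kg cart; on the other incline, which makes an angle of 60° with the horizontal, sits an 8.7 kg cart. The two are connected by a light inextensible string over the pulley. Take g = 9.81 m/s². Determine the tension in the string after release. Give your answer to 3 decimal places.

Resolve each weight along its own incline: the 8.3 kg mass has component 8.3 × 9.81 × sin 21° = 29.179 N down its slope, and the 8.7 kg mass has 8.7 × 9.81 × sin 60° = 73.913 N down its slope.
The 8.7 kg side's 73.913 N exceeds the other side's 29.179 N, so that mass slides down and the 8.3 kg mass slides up. Taking that direction as positive, Newton's second law for the whole system gives 73.913 − 29.179 = (8.3 + 8.7) a, so a = 44.734 / 17 = 2.6314 m/s².
For the 8.3 kg mass (up-slope positive): T − 29.179 = 8.3 × 2.6314, so T = 51.020 N.

51.020 N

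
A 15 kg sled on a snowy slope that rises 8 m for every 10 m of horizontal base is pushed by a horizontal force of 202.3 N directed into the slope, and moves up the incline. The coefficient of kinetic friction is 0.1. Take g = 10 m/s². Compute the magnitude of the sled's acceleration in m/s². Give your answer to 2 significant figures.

The horizontal push has components F cos 38.66° = 202.3 × 0.7809 = 157.976 N up the incline and F sin 38.66° = 202.3 × 0.6247 = 126.377 N pressing into the surface.
The normal force is therefore N = mg cos 38.66° + F sin 38.66° = 117.135 + 126.377 = 243.512 N, and kinetic friction down the slope is μN = 0.1 × 243.512 = 24.351 N.
Along the incline: F cos 38.66° − mg sin 38.66° − μN = ma, so 157.976 − 93.705 − 24.351 = 15 a, giving a = 2.6613 m/s².

2.7 m/s²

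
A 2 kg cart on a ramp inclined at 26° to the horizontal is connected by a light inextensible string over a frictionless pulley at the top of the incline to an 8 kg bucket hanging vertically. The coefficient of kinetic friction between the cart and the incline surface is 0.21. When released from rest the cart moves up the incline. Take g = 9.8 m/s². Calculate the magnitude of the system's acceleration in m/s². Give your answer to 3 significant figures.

For the cart on the incline: the weight component along the slope is m₁g sin 26° = 2 × 9.8 × 0.4384 = 8.593 N and the normal force is N = m₁g cos 26° = 17.616 N.
Kinetic friction opposes the cart's motion up the incline: f = μN = 0.21 × 17.616 = 3.699 N acting down the slope.
Newton's second law for the cart (up-slope positive): T − 8.593 − 3.699 = 2 a. For the hanging bucket (downward positive): 8 × 9.8 − T = 8 a.
Adding the two equations eliminates T: 66.108 = 10 a, so a = 6.6108 m/s².

6.61 m/s²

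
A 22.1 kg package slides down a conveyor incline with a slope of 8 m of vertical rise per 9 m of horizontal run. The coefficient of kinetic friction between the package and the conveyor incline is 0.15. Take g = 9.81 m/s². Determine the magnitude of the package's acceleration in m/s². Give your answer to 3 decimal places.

5.418 m/s²

Resolving the weight along the incline: the component pulling the package down the slope is mg sin 41.63° = 22.1 × 9.81 × 0.6644 = 144.043 N, and the normal force is N = mg cos 41.63° = 22.1 × 9.81 × 0.7474 = 162.037 N.
Kinetic friction acts up the slope with magnitude f = μN = 0.15 × 162.037 = 24.306 N.
Net force along the incline is 144.043 − 24.306 = 119.737 N, so a = 119.737 / 22.1 = 5.4180 m/s².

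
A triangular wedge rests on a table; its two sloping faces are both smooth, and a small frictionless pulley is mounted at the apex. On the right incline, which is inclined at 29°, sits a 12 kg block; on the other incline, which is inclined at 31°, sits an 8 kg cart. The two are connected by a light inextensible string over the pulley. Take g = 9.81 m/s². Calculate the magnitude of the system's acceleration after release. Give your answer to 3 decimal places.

Resolve each weight along its own incline: the 12 kg mass has component 12 × 9.81 × sin 29° = 57.072 N down its slope, and the 8 kg mass has 8 × 9.81 × sin 31° = 40.420 N down its slope.
The 12 kg side's 57.072 N exceeds the other side's 40.420 N, so that mass slides down and the 8 kg mass slides up. Taking that direction as positive, Newton's second law for the whole system gives 57.072 − 40.420 = (12 + 8) a, so a = 16.652 / 20 = 0.8326 m/s².

0.833 m/s²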